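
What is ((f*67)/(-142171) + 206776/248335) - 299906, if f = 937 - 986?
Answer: -10588461605348709/35306035285 ≈ -2.9991e+5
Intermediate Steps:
f = -49
((f*67)/(-142171) + 206776/248335) - 299906 = (-49*67/(-142171) + 206776/248335) - 299906 = (-3283*(-1/142171) + 206776*(1/248335)) - 299906 = (3283/142171 + 206776/248335) - 299906 = 30212834501/35306035285 - 299906 = -10588461605348709/35306035285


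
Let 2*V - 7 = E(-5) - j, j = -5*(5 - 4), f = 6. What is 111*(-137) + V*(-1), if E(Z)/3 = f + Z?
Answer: -30429/2 ≈ -15215.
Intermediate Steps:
E(Z) = 18 + 3*Z (E(Z) = 3*(6 + Z) = 18 + 3*Z)
j = -5 (j = -5*1 = -5)
V = 15/2 (V = 7/2 + ((18 + 3*(-5)) - 1*(-5))/2 = 7/2 + ((18 - 15) + 5)/2 = 7/2 + (3 + 5)/2 = 7/2 + (1/2)*8 = 7/2 + 4 = 15/2 ≈ 7.5000)
111*(-137) + V*(-1) = 111*(-137) + (15/2)*(-1) = -15207 - 15/2 = -30429/2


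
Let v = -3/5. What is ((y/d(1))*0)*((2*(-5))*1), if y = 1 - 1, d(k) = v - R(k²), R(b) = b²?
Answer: 0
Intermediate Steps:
v = -⅗ (v = -3*⅕ = -⅗ ≈ -0.60000)
d(k) = -⅗ - k⁴ (d(k) = -⅗ - (k²)² = -⅗ - k⁴)
y = 0
((y/d(1))*0)*((2*(-5))*1) = ((0/(-⅗ - 1*1⁴))*0)*((2*(-5))*1) = ((0/(-⅗ - 1*1))*0)*(-10*1) = ((0/(-⅗ - 1))*0)*(-10) = ((0/(-8/5))*0)*(-10) = ((0*(-5/8))*0)*(-10) = (0*0)*(-10) = 0*(-10) = 0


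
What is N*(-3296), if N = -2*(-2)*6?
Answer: -79104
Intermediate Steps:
N = 24 (N = 4*6 = 24)
N*(-3296) = 24*(-3296) = -79104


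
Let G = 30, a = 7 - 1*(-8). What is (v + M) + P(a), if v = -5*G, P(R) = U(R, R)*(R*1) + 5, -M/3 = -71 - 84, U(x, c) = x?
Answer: 545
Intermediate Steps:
a = 15 (a = 7 + 8 = 15)
M = 465 (M = -3*(-71 - 84) = -3*(-155) = 465)
P(R) = 5 + R**2 (P(R) = R*(R*1) + 5 = R*R + 5 = R**2 + 5 = 5 + R**2)
v = -150 (v = -5*30 = -150)
(v + M) + P(a) = (-150 + 465) + (5 + 15**2) = 315 + (5 + 225) = 315 + 230 = 545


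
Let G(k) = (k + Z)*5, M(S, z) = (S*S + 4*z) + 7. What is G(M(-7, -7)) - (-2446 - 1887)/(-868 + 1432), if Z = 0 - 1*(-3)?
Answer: 91753/564 ≈ 162.68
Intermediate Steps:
Z = 3 (Z = 0 + 3 = 3)
M(S, z) = 7 + S**2 + 4*z (M(S, z) = (S**2 + 4*z) + 7 = 7 + S**2 + 4*z)
G(k) = 15 + 5*k (G(k) = (k + 3)*5 = (3 + k)*5 = 15 + 5*k)
G(M(-7, -7)) - (-2446 - 1887)/(-868 + 1432) = (15 + 5*(7 + (-7)**2 + 4*(-7))) - (-2446 - 1887)/(-868 + 1432) = (15 + 5*(7 + 49 - 28)) - (-4333)/564 = (15 + 5*28) - (-4333)/564 = (15 + 140) - 1*(-4333/564) = 155 + 4333/564 = 91753/564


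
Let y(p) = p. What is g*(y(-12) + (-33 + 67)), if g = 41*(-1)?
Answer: -902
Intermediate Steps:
g = -41
g*(y(-12) + (-33 + 67)) = -41*(-12 + (-33 + 67)) = -41*(-12 + 34) = -41*22 = -902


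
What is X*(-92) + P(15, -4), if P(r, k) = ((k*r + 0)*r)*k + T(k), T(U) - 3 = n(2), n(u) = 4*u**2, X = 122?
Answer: -7605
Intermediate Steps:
T(U) = 19 (T(U) = 3 + 4*2**2 = 3 + 4*4 = 3 + 16 = 19)
P(r, k) = 19 + k**2*r**2 (P(r, k) = ((k*r + 0)*r)*k + 19 = ((k*r)*r)*k + 19 = (k*r**2)*k + 19 = k**2*r**2 + 19 = 19 + k**2*r**2)
X*(-92) + P(15, -4) = 122*(-92) + (19 + (-4)**2*15**2) = -11224 + (19 + 16*225) = -11224 + (19 + 3600) = -11224 + 3619 = -7605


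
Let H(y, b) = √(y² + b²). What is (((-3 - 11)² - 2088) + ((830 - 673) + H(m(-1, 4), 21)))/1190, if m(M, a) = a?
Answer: -347/238 + √457/1190 ≈ -1.4400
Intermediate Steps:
H(y, b) = √(b² + y²)
(((-3 - 11)² - 2088) + ((830 - 673) + H(m(-1, 4), 21)))/1190 = (((-3 - 11)² - 2088) + ((830 - 673) + √(21² + 4²)))/1190 = (((-14)² - 2088) + (157 + √(441 + 16)))*(1/1190) = ((196 - 2088) + (157 + √457))*(1/1190) = (-1892 + (157 + √457))*(1/1190) = (-1735 + √457)*(1/1190) = -347/238 + √457/1190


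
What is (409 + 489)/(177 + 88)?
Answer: 898/265 ≈ 3.3887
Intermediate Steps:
(409 + 489)/(177 + 88) = 898/265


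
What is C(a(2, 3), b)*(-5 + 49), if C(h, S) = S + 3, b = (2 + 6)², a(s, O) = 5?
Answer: 2948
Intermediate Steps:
b = 64 (b = 8² = 64)
C(h, S) = 3 + S
C(a(2, 3), b)*(-5 + 49) = (3 + 64)*(-5 + 49) = 67*44 = 2948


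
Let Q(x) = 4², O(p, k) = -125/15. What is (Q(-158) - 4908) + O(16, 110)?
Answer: -14701/3 ≈ -4900.3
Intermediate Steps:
O(p, k) = -25/3 (O(p, k) = -125*1/15 = -25/3)
Q(x) = 16
(Q(-158) - 4908) + O(16, 110) = (16 - 4908) - 25/3 = -4892 - 25/3 = -14701/3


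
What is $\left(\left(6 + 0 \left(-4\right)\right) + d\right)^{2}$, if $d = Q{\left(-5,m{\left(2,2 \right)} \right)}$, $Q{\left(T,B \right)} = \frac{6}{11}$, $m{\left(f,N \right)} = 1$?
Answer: $\frac{5184}{121} \approx 42.843$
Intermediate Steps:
$Q{\left(T,B \right)} = \frac{6}{11}$ ($Q{\left(T,B \right)} = 6 \cdot \frac{1}{11} = \frac{6}{11}$)
$d = \frac{6}{11} \approx 0.54545$
$\left(\left(6 + 0 \left(-4\right)\right) + d\right)^{2} = \left(\left(6 + 0 \left(-4\right)\right) + \frac{6}{11}\right)^{2} = \left(\left(6 + 0\right) + \frac{6}{11}\right)^{2} = \left(6 + \frac{6}{11}\right)^{2} = \left(\frac{72}{11}\right)^{2} = \frac{5184}{121}$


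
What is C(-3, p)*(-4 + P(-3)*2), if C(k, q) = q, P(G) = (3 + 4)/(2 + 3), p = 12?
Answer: -72/5 ≈ -14.400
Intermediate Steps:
P(G) = 7/5
C(-3, p)*(-4 + P(-3)*2) = 12*(-4 + (7/5)*2) = 12*(-4 + 14/5) = 12*(-6/5) = -72/5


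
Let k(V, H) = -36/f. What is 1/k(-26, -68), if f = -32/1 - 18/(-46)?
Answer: 727/828 ≈ 0.87802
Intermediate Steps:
f = -727/23 (f = -32*1 - 18*(-1/46) = -32 + 9/23 = -727/23 ≈ -31.609)
k(V, H) = 828/727 (k(V, H) = -36/(-727/23) = -36*(-23/727) = 828/727)
1/k(-26, -68) = 1/(828/727) = 727/828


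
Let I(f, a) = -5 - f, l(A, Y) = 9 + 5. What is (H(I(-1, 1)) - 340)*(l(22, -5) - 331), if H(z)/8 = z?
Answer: 117924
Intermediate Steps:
l(A, Y) = 14
H(z) = 8*z
(H(I(-1, 1)) - 340)*(l(22, -5) - 331) = (8*(-5 - 1*(-1)) - 340)*(14 - 331) = (8*(-5 + 1) - 340)*(-317) = (8*(-4) - 340)*(-317) = (-32 - 340)*(-317) = -372*(-317) = 117924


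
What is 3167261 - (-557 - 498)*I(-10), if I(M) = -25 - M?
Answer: 3151436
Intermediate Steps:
3167261 - (-557 - 498)*I(-10) = 3167261 - (-557 - 498)*(-25 - 1*(-10)) = 3167261 - (-1055)*(-25 + 10) = 3167261 - (-1055)*(-15) = 3167261 - 1*15825 = 3167261 - 15825 = 3151436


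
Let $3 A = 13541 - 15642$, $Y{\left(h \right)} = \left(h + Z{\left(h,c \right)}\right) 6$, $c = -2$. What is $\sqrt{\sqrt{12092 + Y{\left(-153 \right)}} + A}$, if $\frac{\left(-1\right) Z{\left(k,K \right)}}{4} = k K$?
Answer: $\frac{\sqrt{-6303 + 9 \sqrt{3830}}}{3} \approx 25.267 i$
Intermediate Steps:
$Z{\left(k,K \right)} = - 4 K k$ ($Z{\left(k,K \right)} = - 4 k K = - 4 K k$)
$Y{\left(h \right)} = 54 h$ ($Y{\left(h \right)} = \left(h - - 8 h\right) 6 = \left(h + 8 h\right) 6 = 9 h 6 = 54 h$)
$A = - \frac{2101}{3}$ ($A = \frac{13541 - 15642}{3} = \frac{1}{3} \left(-2101\right) = - \frac{2101}{3} \approx -700.33$)
$\sqrt{\sqrt{12092 + Y{\left(-153 \right)}} + A} = \sqrt{\sqrt{12092 + 54 \left(-153\right)} - \frac{2101}{3}} = \sqrt{\sqrt{12092 - 8262} - \frac{2101}{3}} = \sqrt{\sqrt{3830} - \frac{2101}{3}} = \sqrt{- \frac{2101}{3} + \sqrt{3830}}$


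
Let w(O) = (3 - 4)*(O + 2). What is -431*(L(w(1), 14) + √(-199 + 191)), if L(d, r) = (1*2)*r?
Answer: -12068 - 862*I*√2 ≈ -12068.0 - 1219.1*I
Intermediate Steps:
w(O) = -2 - O (w(O) = -(2 + O) = -2 - O)
L(d, r) = 2*r
-431*(L(w(1), 14) + √(-199 + 191)) = -431*(2*14 + √(-199 + 191)) = -431*(28 + √(-8)) = -431*(28 + 2*I*√2) = -12068 - 862*I*√2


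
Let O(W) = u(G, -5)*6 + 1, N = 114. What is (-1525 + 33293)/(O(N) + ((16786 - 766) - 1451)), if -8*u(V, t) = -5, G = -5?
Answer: 127072/58295 ≈ 2.1798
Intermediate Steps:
u(V, t) = 5/8 (u(V, t) = -⅛*(-5) = 5/8)
O(W) = 19/4 (O(W) = (5/8)*6 + 1 = 15/4 + 1 = 19/4)
(-1525 + 33293)/(O(N) + ((16786 - 766) - 1451)) = (-1525 + 33293)/(19/4 + ((16786 - 766) - 1451)) = 31768/(19/4 + (16020 - 1451)) = 31768/(19/4 + 14569) = 31768/(58295/4) = 31768*(4/58295) = 127072/58295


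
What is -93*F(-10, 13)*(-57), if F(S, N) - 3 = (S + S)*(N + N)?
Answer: -2740617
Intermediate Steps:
F(S, N) = 3 + 4*N*S (F(S, N) = 3 + (S + S)*(N + N) = 3 + (2*S)*(2*N) = 3 + 4*N*S)
-93*F(-10, 13)*(-57) = -93*(3 + 4*13*(-10))*(-57) = -93*(3 - 520)*(-57) = -93*(-517)*(-57) = 48081*(-57) = -2740617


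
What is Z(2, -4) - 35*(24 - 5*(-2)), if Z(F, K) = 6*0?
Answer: -1190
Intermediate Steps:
Z(F, K) = 0
Z(2, -4) - 35*(24 - 5*(-2)) = 0 - 35*(24 - 5*(-2)) = 0 - 35*(24 + 10) = 0 - 35*34 = 0 - 1190 = -1190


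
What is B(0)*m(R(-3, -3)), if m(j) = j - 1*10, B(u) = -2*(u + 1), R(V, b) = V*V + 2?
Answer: -2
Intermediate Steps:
R(V, b) = 2 + V**2 (R(V, b) = V**2 + 2 = 2 + V**2)
B(u) = -2 - 2*u (B(u) = -2*(1 + u) = -2 - 2*u)
m(j) = -10 + j (m(j) = j - 10 = -10 + j)
B(0)*m(R(-3, -3)) = (-2 - 2*0)*(-10 + (2 + (-3)**2)) = (-2 + 0)*(-10 + (2 + 9)) = -2*(-10 + 11) = -2*1 = -2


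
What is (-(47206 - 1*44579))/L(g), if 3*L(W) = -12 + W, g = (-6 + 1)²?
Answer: -7881/13 ≈ -606.23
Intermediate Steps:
g = 25 (g = (-5)² = 25)
L(W) = -4 + W/3 (L(W) = (-12 + W)/3 = -4 + W/3)
(-(47206 - 1*44579))/L(g) = (-(47206 - 1*44579))/(-4 + (⅓)*25) = (-(47206 - 44579))/(-4 + 25/3) = (-1*2627)/(13/3) = -2627*3/13 = -7881/13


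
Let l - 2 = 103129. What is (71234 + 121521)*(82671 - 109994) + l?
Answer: -5266541734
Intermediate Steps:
l = 103131 (l = 2 + 103129 = 103131)
(71234 + 121521)*(82671 - 109994) + l = (71234 + 121521)*(82671 - 109994) + 103131 = 192755*(-27323) + 103131 = -5266644865 + 103131 = -5266541734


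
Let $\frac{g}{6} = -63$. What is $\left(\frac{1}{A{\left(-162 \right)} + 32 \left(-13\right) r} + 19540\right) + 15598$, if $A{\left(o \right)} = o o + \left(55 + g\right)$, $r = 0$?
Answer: $\frac{910812099}{25921} \approx 35138.0$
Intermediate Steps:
$g = -378$ ($g = 6 \left(-63\right) = -378$)
$A{\left(o \right)} = -323 + o^{2}$ ($A{\left(o \right)} = o o + \left(55 - 378\right) = o^{2} - 323 = -323 + o^{2}$)
$\left(\frac{1}{A{\left(-162 \right)} + 32 \left(-13\right) r} + 19540\right) + 15598 = \left(\frac{1}{\left(-323 + \left(-162\right)^{2}\right) + 32 \left(-13\right) 0} + 19540\right) + 15598 = \left(\frac{1}{\left(-323 + 26244\right) - 0} + 19540\right) + 15598 = \left(\frac{1}{25921 + 0} + 19540\right) + 15598 = \left(\frac{1}{25921} + 19540\right) + 15598 = \frac{506496341}{25921} + 15598 = \frac{910812099}{25921}$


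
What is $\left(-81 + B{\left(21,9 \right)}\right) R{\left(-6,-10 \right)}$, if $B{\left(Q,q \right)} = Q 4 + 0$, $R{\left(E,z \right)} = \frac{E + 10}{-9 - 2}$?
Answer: $- \frac{12}{11} \approx -1.0909$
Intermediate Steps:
$R{\left(E,z \right)} = - \frac{10}{11} - \frac{E}{11}$ ($R{\left(E,z \right)} = \frac{10 + E}{-11} = \left(10 + E\right) \left(- \frac{1}{11}\right) = - \frac{10}{11} - \frac{E}{11}$)
$B{\left(Q,q \right)} = 4 Q$ ($B{\left(Q,q \right)} = 4 Q + 0 = 4 Q$)
$\left(-81 + B{\left(21,9 \right)}\right) R{\left(-6,-10 \right)} = \left(-81 + 4 \cdot 21\right) \left(- \frac{10}{11} - - \frac{6}{11}\right) = \left(-81 + 84\right) \left(- \frac{10}{11} + \frac{6}{11}\right) = 3 \left(- \frac{4}{11}\right) = - \frac{12}{11}$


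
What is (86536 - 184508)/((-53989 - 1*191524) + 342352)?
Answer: -97972/96839 ≈ -1.0117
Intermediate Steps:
(86536 - 184508)/((-53989 - 1*191524) + 342352) = -97972/((-53989 - 191524) + 342352) = -97972/(-245513 + 342352) = -97972/96839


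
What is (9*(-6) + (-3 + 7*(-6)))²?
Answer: 9801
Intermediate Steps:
(9*(-6) + (-3 + 7*(-6)))² = (-54 + (-3 - 42))² = (-54 - 45)² = (-99)² = 9801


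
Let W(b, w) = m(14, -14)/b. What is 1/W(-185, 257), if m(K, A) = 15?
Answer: -37/3 ≈ -12.333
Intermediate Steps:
W(b, w) = 15/b
1/W(-185, 257) = 1/(15/(-185)) = 1/(15*(-1/185)) = 1/(-3/37) = -37/3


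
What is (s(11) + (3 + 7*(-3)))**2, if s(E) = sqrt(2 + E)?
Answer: (18 - sqrt(13))**2 ≈ 207.20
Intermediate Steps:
(s(11) + (3 + 7*(-3)))**2 = (sqrt(2 + 11) + (3 + 7*(-3)))**2 = (sqrt(13) + (3 - 21))**2 = (sqrt(13) - 18)**2 = (-18 + sqrt(13))**2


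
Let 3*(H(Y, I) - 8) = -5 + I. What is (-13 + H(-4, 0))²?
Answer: 400/9 ≈ 44.444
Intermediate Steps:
H(Y, I) = 19/3 + I/3 (H(Y, I) = 8 + (-5 + I)/3 = 8 + (-5/3 + I/3) = 19/3 + I/3)
(-13 + H(-4, 0))² = (-13 + (19/3 + (⅓)*0))² = (-13 + (19/3 + 0))² = (-13 + 19/3)² = (-20/3)² = 400/9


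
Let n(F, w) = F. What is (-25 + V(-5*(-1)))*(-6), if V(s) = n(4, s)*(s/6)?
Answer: 130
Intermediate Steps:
V(s) = 2*s/3 (V(s) = 4*(s/6) = 2*s/3)
(-25 + V(-5*(-1)))*(-6) = (-25 + 2*(-5*(-1))/3)*(-6) = (-25 + (⅔)*5)*(-6) = (-25 + 10/3)*(-6) = -65/3*(-6) = 130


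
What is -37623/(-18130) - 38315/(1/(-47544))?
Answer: 33026484804423/18130 ≈ 1.8216e+9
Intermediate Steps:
-37623/(-18130) - 38315/(1/(-47544)) = -37623*(-1/18130) - 38315/(-1/47544) = 37623/18130 - 38315*(-47544) = 37623/18130 + 1821648360 = 33026484804423/18130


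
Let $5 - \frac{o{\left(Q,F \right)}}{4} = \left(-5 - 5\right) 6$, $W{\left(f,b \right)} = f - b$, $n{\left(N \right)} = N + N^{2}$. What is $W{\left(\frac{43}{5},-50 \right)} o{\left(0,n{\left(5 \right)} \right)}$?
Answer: $15236$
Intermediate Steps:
$o{\left(Q,F \right)} = 260$ ($o{\left(Q,F \right)} = 20 - 4 \left(-5 - 5\right) 6 = 20 - 4 \left(\left(-10\right) 6\right) = 20 - -240 = 20 + 240 = 260$)
$W{\left(\frac{43}{5},-50 \right)} o{\left(0,n{\left(5 \right)} \right)} = \left(\frac{43}{5} - -50\right) 260 = \left(43 \cdot \frac{1}{5} + 50\right) 260 = \left(\frac{43}{5} + 50\right) 260 = \frac{293}{5} \cdot 260 = 15236$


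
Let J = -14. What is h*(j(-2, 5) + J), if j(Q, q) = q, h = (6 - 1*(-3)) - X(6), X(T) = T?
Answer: -27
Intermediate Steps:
h = 3 (h = (6 - 1*(-3)) - 1*6 = (6 + 3) - 6 = 9 - 6 = 3)
h*(j(-2, 5) + J) = 3*(5 - 14) = 3*(-9) = -27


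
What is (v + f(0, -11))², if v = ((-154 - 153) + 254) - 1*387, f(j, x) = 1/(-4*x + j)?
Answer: 374770881/1936 ≈ 1.9358e+5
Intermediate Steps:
f(j, x) = 1/(j - 4*x)
v = -440 (v = (-307 + 254) - 387 = -53 - 387 = -440)
(v + f(0, -11))² = (-440 + 1/(0 - 4*(-11)))² = (-440 + 1/(0 + 44))² = (-440 + 1/44)² = (-19359/44)² = 374770881/1936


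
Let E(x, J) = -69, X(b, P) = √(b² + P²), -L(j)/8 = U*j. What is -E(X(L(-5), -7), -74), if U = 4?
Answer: 69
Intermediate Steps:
L(j) = -32*j
X(b, P) = √(P² + b²)
-E(X(L(-5), -7), -74) = -1*(-69) = 69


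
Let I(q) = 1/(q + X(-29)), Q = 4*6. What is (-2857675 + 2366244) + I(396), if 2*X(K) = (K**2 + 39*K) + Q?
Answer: -129246352/263 ≈ -4.9143e+5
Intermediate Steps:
Q = 24
X(K) = 12 + K**2/2 + 39*K/2 (X(K) = ((K**2 + 39*K) + 24)/2 = (24 + K**2 + 39*K)/2 = 12 + K**2/2 + 39*K/2)
I(q) = 1/(-133 + q) (I(q) = 1/(q + (12 + (1/2)*(-29)**2 + (39/2)*(-29))) = 1/(q + (12 + (1/2)*841 - 1131/2)) = 1/(q + (12 + 841/2 - 1131/2)) = 1/(q - 133) = 1/(-133 + q))
(-2857675 + 2366244) + I(396) = (-2857675 + 2366244) + 1/(-133 + 396) = -491431 + 1/263 = -129246352/263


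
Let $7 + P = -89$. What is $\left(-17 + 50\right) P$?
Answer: $-3168$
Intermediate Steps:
$P = -96$ ($P = -7 - 89 = -96$)
$\left(-17 + 50\right) P = \left(-17 + 50\right) \left(-96\right) = 33 \left(-96\right) = -3168$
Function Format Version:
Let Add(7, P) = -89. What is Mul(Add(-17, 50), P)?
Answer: -3168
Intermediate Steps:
P = -96 (P = Add(-7, -89) = -96)
Mul(Add(-17, 50), P) = Mul(Add(-17, 50), -96) = Mul(33, -96) = -3168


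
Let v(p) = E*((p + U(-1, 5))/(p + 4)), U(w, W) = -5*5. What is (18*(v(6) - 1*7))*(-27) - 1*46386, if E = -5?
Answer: -47601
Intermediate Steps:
U(w, W) = -25
v(p) = -5*(-25 + p)/(4 + p) (v(p) = -5*(p - 25)/(p + 4) = -5*(-25 + p)/(4 + p))
(18*(v(6) - 1*7))*(-27) - 1*46386 = (18*(5*(25 - 1*6)/(4 + 6) - 1*7))*(-27) - 1*46386 = (18*(5*(25 - 6)/10 - 7))*(-27) - 46386 = (18*(5*(1/10)*19 - 7))*(-27) - 46386 = (18*(19/2 - 7))*(-27) - 46386 = (18*(5/2))*(-27) - 46386 = 45*(-27) - 46386 = -1215 - 46386 = -47601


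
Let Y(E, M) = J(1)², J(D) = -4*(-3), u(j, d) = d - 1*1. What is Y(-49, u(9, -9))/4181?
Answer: 144/4181 ≈ 0.034442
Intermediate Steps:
u(j, d) = -1 + d (u(j, d) = d - 1 = -1 + d)
J(D) = 12
Y(E, M) = 144 (Y(E, M) = 12² = 144)
Y(-49, u(9, -9))/4181 = 144/4181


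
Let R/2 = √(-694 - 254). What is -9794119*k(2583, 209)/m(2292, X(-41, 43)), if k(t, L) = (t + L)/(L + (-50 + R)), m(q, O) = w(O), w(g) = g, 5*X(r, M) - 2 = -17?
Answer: 1449294553144/29073 - 109380720992*I*√237/87219 ≈ 4.985e+7 - 1.9307e+7*I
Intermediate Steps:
X(r, M) = -3 (X(r, M) = ⅖ + (⅕)*(-17) = ⅖ - 17/5 = -3)
R = 4*I*√237 (R = 2*√(-694 - 254) = 2*√(-948) = 2*(2*I*√237) = 4*I*√237 ≈ 61.579*I)
m(q, O) = O
k(t, L) = (L + t)/(-50 + L + 4*I*√237) (k(t, L) = (t + L)/(L + (-50 + 4*I*√237)) = (L + t)/(-50 + L + 4*I*√237))
-9794119*k(2583, 209)/m(2292, X(-41, 43)) = -9794119*(-(209 + 2583)/(3*(-50 + 209 + 4*I*√237))) = -9794119*(-2792/(3*(159 + 4*I*√237))) = -9794119*(-1/(3*(159/2792 + I*√237/698))) = -9794119/(-477/2792 - 3*I*√237/698)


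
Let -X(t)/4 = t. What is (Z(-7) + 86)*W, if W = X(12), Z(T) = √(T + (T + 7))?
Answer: -4128 - 48*I*√7 ≈ -4128.0 - 127.0*I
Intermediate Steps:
X(t) = -4*t
Z(T) = √(7 + 2*T) (Z(T) = √(T + (7 + T)) = √(7 + 2*T))
W = -48 (W = -4*12 = -48)
(Z(-7) + 86)*W = (√(7 + 2*(-7)) + 86)*(-48) = (√(7 - 14) + 86)*(-48) = (√(-7) + 86)*(-48) = (I*√7 + 86)*(-48) = (86 + I*√7)*(-48) = -4128 - 48*I*√7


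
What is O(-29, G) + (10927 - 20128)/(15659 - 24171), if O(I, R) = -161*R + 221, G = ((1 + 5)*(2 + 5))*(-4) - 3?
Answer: 236234225/8512 ≈ 27753.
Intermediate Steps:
G = -171 (G = (6*7)*(-4) - 3 = 42*(-4) - 3 = -168 - 3 = -171)
O(I, R) = 221 - 161*R
O(-29, G) + (10927 - 20128)/(15659 - 24171) = (221 - 161*(-171)) + (10927 - 20128)/(15659 - 24171) = (221 + 27531) - 9201/(-8512) = 27752 - 9201*(-1/8512) = 27752 + 9201/8512 = 236234225/8512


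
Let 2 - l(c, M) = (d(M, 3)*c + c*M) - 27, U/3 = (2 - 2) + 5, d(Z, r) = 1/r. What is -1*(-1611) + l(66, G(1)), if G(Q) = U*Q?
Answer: 628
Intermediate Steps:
U = 15 (U = 3*((2 - 2) + 5) = 3*(0 + 5) = 3*5 = 15)
G(Q) = 15*Q
l(c, M) = 29 - c/3 - M*c (l(c, M) = 2 - ((c/3 + c*M) - 27) = 2 - ((c/3 + M*c) - 27) = 2 - (-27 + c/3 + M*c) = 2 + (27 - c/3 - M*c) = 29 - c/3 - M*c)
-1*(-1611) + l(66, G(1)) = -1*(-1611) + (29 - 1/3*66 - 1*15*1*66) = 1611 + (29 - 22 - 1*15*66) = 1611 + (29 - 22 - 990) = 1611 - 983 = 628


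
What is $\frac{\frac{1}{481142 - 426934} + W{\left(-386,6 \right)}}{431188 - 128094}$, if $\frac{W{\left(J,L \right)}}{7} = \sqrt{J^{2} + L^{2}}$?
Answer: $\frac{1}{16430119552} + \frac{7 \sqrt{37258}}{151547} \approx 0.0089158$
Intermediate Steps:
$W{\left(J,L \right)} = 7 \sqrt{J^{2} + L^{2}}$
$\frac{\frac{1}{481142 - 426934} + W{\left(-386,6 \right)}}{431188 - 128094} = \frac{\frac{1}{481142 - 426934} + 7 \sqrt{\left(-386\right)^{2} + 6^{2}}}{431188 - 128094} = \frac{\frac{1}{54208} + 7 \sqrt{148996 + 36}}{303094} = \left(\frac{1}{54208} + 7 \sqrt{149032}\right) \frac{1}{303094} = \left(\frac{1}{54208} + 7 \cdot 2 \sqrt{37258}\right) \frac{1}{303094} = \left(\frac{1}{54208} + 14 \sqrt{37258}\right) \frac{1}{303094} = \frac{1}{16430119552} + \frac{7 \sqrt{37258}}{151547}$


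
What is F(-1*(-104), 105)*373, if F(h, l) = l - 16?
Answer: 33197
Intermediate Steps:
F(h, l) = -16 + l
F(-1*(-104), 105)*373 = (-16 + 105)*373 = 89*373 = 33197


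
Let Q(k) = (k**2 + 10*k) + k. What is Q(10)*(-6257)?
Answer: -1313970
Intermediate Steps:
Q(k) = k**2 + 11*k
Q(10)*(-6257) = (10*(11 + 10))*(-6257) = (10*21)*(-6257) = 210*(-6257) = -1313970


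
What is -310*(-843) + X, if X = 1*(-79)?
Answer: 261251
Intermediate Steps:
X = -79
-310*(-843) + X = -310*(-843) - 79 = 261330 - 79 = 261251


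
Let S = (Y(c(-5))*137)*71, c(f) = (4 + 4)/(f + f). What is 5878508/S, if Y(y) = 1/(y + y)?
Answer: -47028064/48635 ≈ -966.96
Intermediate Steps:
c(f) = 4/f (c(f) = 8/((2*f)) = 8*(1/(2*f)) = 4/f)
Y(y) = 1/(2*y)
S = -48635/8 (S = ((1/(2*((4/(-5)))))*137)*71 = ((1/(2*((4*(-⅕)))))*137)*71 = ((1/(2*(-⅘)))*137)*71 = (((½)*(-5/4))*137)*71 = -5/8*137*71 = -685/8*71 = -48635/8 ≈ -6079.4)
5878508/S = 5878508/(-48635/8) = 5878508*(-8/48635) = -47028064/48635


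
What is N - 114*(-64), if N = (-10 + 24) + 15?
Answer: 7325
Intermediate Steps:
N = 29 (N = 14 + 15 = 29)
N - 114*(-64) = 29 - 114*(-64) = 29 + 7296 = 7325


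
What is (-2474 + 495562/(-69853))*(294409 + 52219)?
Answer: -60074751727152/69853 ≈ -8.6002e+8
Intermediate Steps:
(-2474 + 495562/(-69853))*(294409 + 52219) = (-2474 + 495562*(-1/69853))*346628 = (-2474 - 495562/69853)*346628 = -173311884/69853*346628 = -60074751727152/69853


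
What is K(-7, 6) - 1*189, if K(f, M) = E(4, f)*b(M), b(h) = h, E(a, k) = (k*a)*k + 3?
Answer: 1005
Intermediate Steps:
E(a, k) = 3 + a*k² (E(a, k) = (a*k)*k + 3 = a*k² + 3 = 3 + a*k²)
K(f, M) = M*(3 + 4*f²) (K(f, M) = (3 + 4*f²)*M = M*(3 + 4*f²))
K(-7, 6) - 1*189 = 6*(3 + 4*(-7)²) - 1*189 = 6*(3 + 4*49) - 189 = 6*(3 + 196) - 189 = 6*199 - 189 = 1194 - 189 = 1005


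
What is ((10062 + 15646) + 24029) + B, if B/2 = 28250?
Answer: 106237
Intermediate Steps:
B = 56500 (B = 2*28250 = 56500)
((10062 + 15646) + 24029) + B = ((10062 + 15646) + 24029) + 56500 = (25708 + 24029) + 56500 = 49737 + 56500 = 106237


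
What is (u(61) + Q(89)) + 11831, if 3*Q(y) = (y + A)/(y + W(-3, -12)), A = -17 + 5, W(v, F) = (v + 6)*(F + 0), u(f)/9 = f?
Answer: 1968497/159 ≈ 12380.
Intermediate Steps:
u(f) = 9*f
W(v, F) = F*(6 + v) (W(v, F) = (6 + v)*F = F*(6 + v))
A = -12
Q(y) = (-12 + y)/(3*(-36 + y)) (Q(y) = ((y - 12)/(y - 12*(6 - 3)))/3 = ((-12 + y)/(y - 12*3))/3 = ((-12 + y)/(y - 36))/3 = ((-12 + y)/(-36 + y))/3 = (-12 + y)/(3*(-36 + y)))
(u(61) + Q(89)) + 11831 = (9*61 + (-12 + 89)/(3*(-36 + 89))) + 11831 = (549 + (⅓)*77/53) + 11831 = (549 + (⅓)*(1/53)*77) + 11831 = (549 + 77/159) + 11831 = 87368/159 + 11831 = 1968497/159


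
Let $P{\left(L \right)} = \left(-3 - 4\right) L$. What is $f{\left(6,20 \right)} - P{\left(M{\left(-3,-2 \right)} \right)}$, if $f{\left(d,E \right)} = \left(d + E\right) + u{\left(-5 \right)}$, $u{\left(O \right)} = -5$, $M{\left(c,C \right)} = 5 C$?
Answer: $-49$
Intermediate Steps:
$f{\left(d,E \right)} = -5 + E + d$ ($f{\left(d,E \right)} = \left(d + E\right) - 5 = \left(E + d\right) - 5 = -5 + E + d$)
$P{\left(L \right)} = - 7 L$
$f{\left(6,20 \right)} - P{\left(M{\left(-3,-2 \right)} \right)} = \left(-5 + 20 + 6\right) - - 7 \cdot 5 \left(-2\right) = 21 - \left(-7\right) \left(-10\right) = 21 - 70 = -49$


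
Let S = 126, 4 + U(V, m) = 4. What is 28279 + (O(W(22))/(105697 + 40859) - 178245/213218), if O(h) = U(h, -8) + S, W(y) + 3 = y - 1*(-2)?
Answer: 12272871709115/434005239 ≈ 28278.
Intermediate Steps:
U(V, m) = 0 (U(V, m) = -4 + 4 = 0)
W(y) = -1 + y (W(y) = -3 + (y - 1*(-2)) = -3 + (y + 2) = -3 + (2 + y) = -1 + y)
O(h) = 126 (O(h) = 0 + 126 = 126)
28279 + (O(W(22))/(105697 + 40859) - 178245/213218) = 28279 + (126/(105697 + 40859) - 178245/213218) = 28279 + (126/146556 - 178245*1/213218) = 28279 + (126*(1/146556) - 178245/213218) = 28279 + (7/8142 - 178245/213218) = 28279 - 362444566/434005239 = 12272871709115/434005239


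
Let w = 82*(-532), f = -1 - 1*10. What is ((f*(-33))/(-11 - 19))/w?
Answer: 121/436240 ≈ 0.00027737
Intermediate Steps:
f = -11 (f = -1 - 10 = -11)
w = -43624
((f*(-33))/(-11 - 19))/w = ((-11*(-33))/(-11 - 19))/(-43624) = (363/(-30))*(-1/43624) = (363*(-1/30))*(-1/43624) = -121/10*(-1/43624) = 121/436240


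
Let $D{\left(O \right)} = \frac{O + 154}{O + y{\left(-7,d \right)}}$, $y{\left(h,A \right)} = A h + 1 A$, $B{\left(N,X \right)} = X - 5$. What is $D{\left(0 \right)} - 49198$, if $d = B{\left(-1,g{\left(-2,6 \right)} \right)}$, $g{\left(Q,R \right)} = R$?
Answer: $- \frac{147671}{3} \approx -49224.0$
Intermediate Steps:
$B{\left(N,X \right)} = -5 + X$ ($B{\left(N,X \right)} = X - 5 = -5 + X$)
$d = 1$ ($d = -5 + 6 = 1$)
$y{\left(h,A \right)} = A + A h$ ($y{\left(h,A \right)} = A h + A = A + A h$)
$D{\left(O \right)} = \frac{154 + O}{-6 + O}$ ($D{\left(O \right)} = \frac{O + 154}{O + 1 \left(1 - 7\right)} = \frac{154 + O}{O + 1 \left(-6\right)} = \frac{154 + O}{O - 6} = \frac{154 + O}{-6 + O}$)
$D{\left(0 \right)} - 49198 = \frac{154 + 0}{-6 + 0} - 49198 = \frac{1}{-6} \cdot 154 - 49198 = \left(- \frac{1}{6}\right) 154 - 49198 = - \frac{77}{3} - 49198 = - \frac{147671}{3}$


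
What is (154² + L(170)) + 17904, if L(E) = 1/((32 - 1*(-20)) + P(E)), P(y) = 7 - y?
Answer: 4619819/111 ≈ 41620.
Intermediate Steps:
L(E) = 1/(59 - E) (L(E) = 1/((32 - 1*(-20)) + (7 - E)) = 1/((32 + 20) + (7 - E)) = 1/(52 + (7 - E)) = 1/(59 - E))
(154² + L(170)) + 17904 = (154² - 1/(-59 + 170)) + 17904 = (23716 - 1/111) + 17904 = 2632475/111 + 17904 = 4619819/111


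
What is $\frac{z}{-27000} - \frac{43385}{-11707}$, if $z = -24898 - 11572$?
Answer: $\frac{159834929}{31608900} \approx 5.0566$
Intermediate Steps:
$z = -36470$
$\frac{z}{-27000} - \frac{43385}{-11707} = - \frac{36470}{-27000} - \frac{43385}{-11707} = \left(-36470\right) \left(- \frac{1}{27000}\right) - - \frac{43385}{11707} = \frac{3647}{2700} + \frac{43385}{11707} = \frac{159834929}{31608900}$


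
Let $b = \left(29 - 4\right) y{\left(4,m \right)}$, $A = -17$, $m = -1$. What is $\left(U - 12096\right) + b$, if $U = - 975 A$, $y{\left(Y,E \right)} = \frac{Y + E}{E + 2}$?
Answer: $4554$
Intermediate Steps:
$y{\left(Y,E \right)} = \frac{E + Y}{2 + E}$
$b = 75$ ($b = \left(29 - 4\right) \frac{-1 + 4}{2 - 1} = 25 \cdot 1^{-1} \cdot 3 = 25 \cdot 1 \cdot 3 = 25 \cdot 3 = 75$)
$U = 16575$ ($U = \left(-975\right) \left(-17\right) = 16575$)
$\left(U - 12096\right) + b = \left(16575 - 12096\right) + 75 = 4479 + 75 = 4554$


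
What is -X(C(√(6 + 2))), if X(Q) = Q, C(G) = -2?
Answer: 2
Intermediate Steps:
-X(C(√(6 + 2))) = -1*(-2) = 2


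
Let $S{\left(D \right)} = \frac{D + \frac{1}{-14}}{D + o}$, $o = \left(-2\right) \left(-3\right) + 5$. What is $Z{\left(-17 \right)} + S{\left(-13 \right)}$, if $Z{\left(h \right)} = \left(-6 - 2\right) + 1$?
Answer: $- \frac{13}{28} \approx -0.46429$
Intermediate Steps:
$o = 11$ ($o = 6 + 5 = 11$)
$Z{\left(h \right)} = -7$ ($Z{\left(h \right)} = -8 + 1 = -7$)
$S{\left(D \right)} = \frac{- \frac{1}{14} + D}{11 + D}$ ($S{\left(D \right)} = \frac{D + \frac{1}{-14}}{D + 11} = \frac{D - \frac{1}{14}}{11 + D} = \frac{- \frac{1}{14} + D}{11 + D}$)
$Z{\left(-17 \right)} + S{\left(-13 \right)} = -7 + \frac{- \frac{1}{14} - 13}{11 - 13} = -7 + \frac{1}{-2} \left(- \frac{183}{14}\right) = -7 - - \frac{183}{28} = -7 + \frac{183}{28} = - \frac{13}{28}$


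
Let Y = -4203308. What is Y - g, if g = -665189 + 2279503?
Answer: -5817622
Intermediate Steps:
g = 1614314
Y - g = -4203308 - 1*1614314 = -4203308 - 1614314 = -5817622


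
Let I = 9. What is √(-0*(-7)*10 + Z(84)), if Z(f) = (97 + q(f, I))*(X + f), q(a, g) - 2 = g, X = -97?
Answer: 6*I*√39 ≈ 37.47*I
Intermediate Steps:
q(a, g) = 2 + g
Z(f) = -10476 + 108*f (Z(f) = (97 + (2 + 9))*(-97 + f) = (97 + 11)*(-97 + f) = 108*(-97 + f) = -10476 + 108*f)
√(-0*(-7)*10 + Z(84)) = √(-0*(-7)*10 + (-10476 + 108*84)) = √(-7*0*10 + (-10476 + 9072)) = √(0*10 - 1404) = √(0 - 1404) = √(-1404) = 6*I*√39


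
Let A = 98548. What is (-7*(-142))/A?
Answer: 7/694 ≈ 0.010086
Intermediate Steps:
(-7*(-142))/A = -7*(-142)/98548 = 994*(1/98548) = 7/694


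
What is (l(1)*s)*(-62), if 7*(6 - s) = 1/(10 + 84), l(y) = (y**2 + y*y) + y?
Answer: -367071/329 ≈ -1115.7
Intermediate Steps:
l(y) = y + 2*y**2 (l(y) = (y**2 + y**2) + y = 2*y**2 + y = y + 2*y**2)
s = 3947/658 (s = 6 - 1/(7*(10 + 84)) = 6 - 1/7/94 = 6 - 1/7*1/94 = 6 - 1/658 = 3947/658 ≈ 5.9985)
(l(1)*s)*(-62) = ((1*(1 + 2*1))*(3947/658))*(-62) = ((1*(1 + 2))*(3947/658))*(-62) = ((1*3)*(3947/658))*(-62) = (3*(3947/658))*(-62) = (11841/658)*(-62) = -367071/329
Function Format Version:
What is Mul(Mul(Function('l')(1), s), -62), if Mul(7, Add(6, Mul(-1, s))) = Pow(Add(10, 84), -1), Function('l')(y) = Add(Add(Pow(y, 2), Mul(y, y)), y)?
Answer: Rational(-367071, 329) ≈ -1115.7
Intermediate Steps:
Function('l')(y) = Add(y, Mul(2, Pow(y, 2))) (Function('l')(y) = Add(Add(Pow(y, 2), Pow(y, 2)), y) = Add(Mul(2, Pow(y, 2)), y) = Add(y, Mul(2, Pow(y, 2))))
s = Rational(3947, 658) (s = Add(6, Mul(Rational(-1, 7), Pow(Add(10, 84), -1))) = Add(6, Mul(Rational(-1, 7), Pow(94, -1))) = Add(6, Mul(Rational(-1, 7), Rational(1, 94))) = Add(6, Rational(-1, 658)) = Rational(3947, 658) ≈ 5.9985)
Mul(Mul(Function('l')(1), s), -62) = Mul(Mul(Mul(1, Add(1, Mul(2, 1))), Rational(3947, 658)), -62) = Mul(Mul(Mul(1, Add(1, 2)), Rational(3947, 658)), -62) = Mul(Mul(Mul(1, 3), Rational(3947, 658)), -62) = Mul(Mul(3, Rational(3947, 658)), -62) = Mul(Rational(11841, 658), -62) = Rational(-367071, 329)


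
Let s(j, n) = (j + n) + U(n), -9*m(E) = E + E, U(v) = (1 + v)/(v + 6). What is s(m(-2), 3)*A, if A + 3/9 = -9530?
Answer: -1000685/27 ≈ -37062.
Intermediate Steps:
A = -28591/3 (A = -1/3 - 9530 = -28591/3 ≈ -9530.3)
U(v) = (1 + v)/(6 + v)
m(E) = -2*E/9 (m(E) = -(E + E)/9 = -2*E/9)
s(j, n) = j + n + (1 + n)/(6 + n) (s(j, n) = (j + n) + (1 + n)/(6 + n) = j + n + (1 + n)/(6 + n))
s(m(-2), 3)*A = ((1 + 3 + (6 + 3)*(-2/9*(-2) + 3))/(6 + 3))*(-28591/3) = ((1 + 3 + 9*(4/9 + 3))/9)*(-28591/3) = ((1 + 3 + 9*(31/9))/9)*(-28591/3) = ((1 + 3 + 31)/9)*(-28591/3) = ((1/9)*35)*(-28591/3) = (35/9)*(-28591/3) = -1000685/27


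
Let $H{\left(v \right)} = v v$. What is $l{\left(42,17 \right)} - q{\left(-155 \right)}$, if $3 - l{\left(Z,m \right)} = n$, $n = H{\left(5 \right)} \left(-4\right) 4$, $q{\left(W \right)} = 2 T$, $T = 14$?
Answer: $375$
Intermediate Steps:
$H{\left(v \right)} = v^{2}$
$q{\left(W \right)} = 28$ ($q{\left(W \right)} = 2 \cdot 14 = 28$)
$n = -400$ ($n = 5^{2} \left(-4\right) 4 = 25 \left(-4\right) 4 = \left(-100\right) 4 = -400$)
$l{\left(Z,m \right)} = 403$ ($l{\left(Z,m \right)} = 3 - -400 = 3 + 400 = 403$)
$l{\left(42,17 \right)} - q{\left(-155 \right)} = 403 - 28 = 375$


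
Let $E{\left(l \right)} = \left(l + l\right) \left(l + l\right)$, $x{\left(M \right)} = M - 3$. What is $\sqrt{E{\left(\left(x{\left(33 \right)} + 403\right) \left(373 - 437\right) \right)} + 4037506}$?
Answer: $\sqrt{3075857282} \approx 55460.0$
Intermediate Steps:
$x{\left(M \right)} = -3 + M$
$E{\left(l \right)} = 4 l^{2}$ ($E{\left(l \right)} = 2 l 2 l = 4 l^{2}$)
$\sqrt{E{\left(\left(x{\left(33 \right)} + 403\right) \left(373 - 437\right) \right)} + 4037506} = \sqrt{4 \left(\left(\left(-3 + 33\right) + 403\right) \left(373 - 437\right)\right)^{2} + 4037506} = \sqrt{4 \left(\left(30 + 403\right) \left(-64\right)\right)^{2} + 4037506} = \sqrt{4 \left(433 \left(-64\right)\right)^{2} + 4037506} = \sqrt{4 \left(-27712\right)^{2} + 4037506} = \sqrt{4 \cdot 767954944 + 4037506} = \sqrt{3071819776 + 4037506} = \sqrt{3075857282}$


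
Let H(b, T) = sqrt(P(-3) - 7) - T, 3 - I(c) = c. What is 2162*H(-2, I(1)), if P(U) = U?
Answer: -4324 + 2162*I*sqrt(10) ≈ -4324.0 + 6836.8*I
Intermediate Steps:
I(c) = 3 - c
H(b, T) = -T + I*sqrt(10) (H(b, T) = sqrt(-3 - 7) - T = sqrt(-10) - T = I*sqrt(10) - T = -T + I*sqrt(10))
2162*H(-2, I(1)) = 2162*(-(3 - 1*1) + I*sqrt(10)) = 2162*(-(3 - 1) + I*sqrt(10)) = 2162*(-1*2 + I*sqrt(10)) = 2162*(-2 + I*sqrt(10)) = -4324 + 2162*I*sqrt(10)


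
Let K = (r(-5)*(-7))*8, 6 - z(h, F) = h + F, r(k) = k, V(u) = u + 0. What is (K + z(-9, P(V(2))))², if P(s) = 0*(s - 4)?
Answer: 87025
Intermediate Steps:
V(u) = u
P(s) = 0 (P(s) = 0*(-4 + s) = 0)
z(h, F) = 6 - F - h (z(h, F) = 6 - (h + F) = 6 - (F + h) = 6 + (-F - h) = 6 - F - h)
K = 280 (K = -5*(-7)*8 = 35*8 = 280)
(K + z(-9, P(V(2))))² = (280 + (6 - 1*0 - 1*(-9)))² = (280 + (6 + 0 + 9))² = (280 + 15)² = 295² = 87025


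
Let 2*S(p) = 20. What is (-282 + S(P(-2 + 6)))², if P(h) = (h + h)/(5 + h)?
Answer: 73984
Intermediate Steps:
P(h) = 2*h/(5 + h) (P(h) = (2*h)/(5 + h) = 2*h/(5 + h))
S(p) = 10 (S(p) = (½)*20 = 10)
(-282 + S(P(-2 + 6)))² = (-282 + 10)² = (-272)² = 73984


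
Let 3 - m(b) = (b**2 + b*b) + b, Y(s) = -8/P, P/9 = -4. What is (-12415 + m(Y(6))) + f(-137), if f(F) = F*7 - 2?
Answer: -1083239/81 ≈ -13373.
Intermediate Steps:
P = -36 (P = 9*(-4) = -36)
f(F) = -2 + 7*F (f(F) = 7*F - 2 = -2 + 7*F)
Y(s) = 2/9 (Y(s) = -8/(-36) = -8*(-1/36) = 2/9)
m(b) = 3 - b - 2*b**2 (m(b) = 3 - ((b**2 + b*b) + b) = 3 - ((b**2 + b**2) + b) = 3 - (2*b**2 + b) = 3 - (b + 2*b**2) = 3 + (-b - 2*b**2) = 3 - b - 2*b**2)
(-12415 + m(Y(6))) + f(-137) = (-12415 + (3 - 1*2/9 - 2*(2/9)**2)) + (-2 + 7*(-137)) = (-12415 + (3 - 2/9 - 2*4/81)) + (-2 - 959) = (-12415 + (3 - 2/9 - 8/81)) - 961 = (-12415 + 217/81) - 961 = -1005398/81 - 961 = -1083239/81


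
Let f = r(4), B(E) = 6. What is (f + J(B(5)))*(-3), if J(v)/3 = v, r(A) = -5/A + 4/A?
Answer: -213/4 ≈ -53.250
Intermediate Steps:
r(A) = -1/A
f = -¼ (f = -1/4 = -1*¼ = -¼ ≈ -0.25000)
J(v) = 3*v
(f + J(B(5)))*(-3) = (-¼ + 3*6)*(-3) = (-¼ + 18)*(-3) = (71/4)*(-3) = -213/4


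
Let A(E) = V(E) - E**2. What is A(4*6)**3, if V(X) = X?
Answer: -168196608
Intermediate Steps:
A(E) = E - E**2
A(4*6)**3 = ((4*6)*(1 - 4*6))**3 = (24*(1 - 1*24))**3 = (24*(1 - 24))**3 = (24*(-23))**3 = (-552)**3 = -168196608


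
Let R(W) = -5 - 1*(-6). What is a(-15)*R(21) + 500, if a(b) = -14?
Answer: 486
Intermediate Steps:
R(W) = 1 (R(W) = -5 + 6 = 1)
a(-15)*R(21) + 500 = -14*1 + 500 = -14 + 500 = 486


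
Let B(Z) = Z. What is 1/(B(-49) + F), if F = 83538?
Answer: 1/83489 ≈ 1.1978e-5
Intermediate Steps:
1/(B(-49) + F) = 1/(-49 + 83538) = 1/83489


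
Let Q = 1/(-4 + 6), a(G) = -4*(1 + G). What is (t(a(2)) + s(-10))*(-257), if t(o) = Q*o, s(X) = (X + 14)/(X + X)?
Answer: 7967/5 ≈ 1593.4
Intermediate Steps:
a(G) = -4 - 4*G
Q = ½ (Q = 1/2 = ½ ≈ 0.50000)
s(X) = (14 + X)/(2*X) (s(X) = (14 + X)/((2*X)) = (14 + X)*(1/(2*X)) = (14 + X)/(2*X))
t(o) = o/2
(t(a(2)) + s(-10))*(-257) = ((-4 - 4*2)/2 + (½)*(14 - 10)/(-10))*(-257) = ((-4 - 8)/2 + (½)*(-⅒)*4)*(-257) = ((½)*(-12) - ⅕)*(-257) = (-6 - ⅕)*(-257) = -31/5*(-257) = 7967/5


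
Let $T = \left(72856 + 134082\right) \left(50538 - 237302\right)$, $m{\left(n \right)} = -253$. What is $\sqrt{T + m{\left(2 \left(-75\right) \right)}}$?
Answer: $i \sqrt{38648568885} \approx 1.9659 \cdot 10^{5} i$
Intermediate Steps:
$T = -38648568632$ ($T = 206938 \left(-186764\right) = -38648568632$)
$\sqrt{T + m{\left(2 \left(-75\right) \right)}} = \sqrt{-38648568632 - 253} = \sqrt{-38648568885} = i \sqrt{38648568885}$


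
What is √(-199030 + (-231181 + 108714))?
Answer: 11*I*√2657 ≈ 567.01*I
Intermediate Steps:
√(-199030 + (-231181 + 108714)) = √(-199030 - 122467) = √(-321497) = 11*I*√2657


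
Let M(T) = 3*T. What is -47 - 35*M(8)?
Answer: -887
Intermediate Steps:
-47 - 35*M(8) = -47 - 105*8 = -47 - 35*24 = -47 - 840 = -887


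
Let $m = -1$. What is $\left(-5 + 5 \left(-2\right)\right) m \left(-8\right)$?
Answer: $-120$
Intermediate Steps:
$\left(-5 + 5 \left(-2\right)\right) m \left(-8\right) = \left(-5 + 5 \left(-2\right)\right) \left(-1\right) \left(-8\right) = \left(-5 - 10\right) \left(-1\right) \left(-8\right) = \left(-15\right) \left(-1\right) \left(-8\right) = 15 \left(-8\right) = -120$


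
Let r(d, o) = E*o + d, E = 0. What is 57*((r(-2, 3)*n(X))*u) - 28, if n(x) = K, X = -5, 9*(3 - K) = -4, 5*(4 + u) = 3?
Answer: 19606/15 ≈ 1307.1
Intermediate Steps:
u = -17/5 (u = -4 + (⅕)*3 = -4 + ⅗ = -17/5 ≈ -3.4000)
K = 31/9 (K = 3 - ⅑*(-4) = 3 + 4/9 = 31/9 ≈ 3.4444)
r(d, o) = d (r(d, o) = 0*o + d = 0 + d = d)
n(x) = 31/9
57*((r(-2, 3)*n(X))*u) - 28 = 57*(-2*31/9*(-17/5)) - 28 = 57*(-62/9*(-17/5)) - 28 = 57*(1054/45) - 28 = 20026/15 - 28 = 19606/15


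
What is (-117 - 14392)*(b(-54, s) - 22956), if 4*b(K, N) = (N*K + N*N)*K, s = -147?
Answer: 12240967629/2 ≈ 6.1205e+9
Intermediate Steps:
b(K, N) = K*(N² + K*N)/4 (b(K, N) = ((N*K + N*N)*K)/4 = ((K*N + N²)*K)/4 = ((N² + K*N)*K)/4 = (K*(N² + K*N))/4 = K*(N² + K*N)/4)
(-117 - 14392)*(b(-54, s) - 22956) = (-117 - 14392)*((¼)*(-54)*(-147)*(-54 - 147) - 22956) = -14509*((¼)*(-54)*(-147)*(-201) - 22956) = -14509*(-797769/2 - 22956) = -14509*(-843681/2) = 12240967629/2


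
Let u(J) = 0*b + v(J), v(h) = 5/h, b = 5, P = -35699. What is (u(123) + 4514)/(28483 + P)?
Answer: -555227/887568 ≈ -0.62556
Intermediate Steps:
u(J) = 5/J (u(J) = 0*5 + 5/J = 0 + 5/J = 5/J)
(u(123) + 4514)/(28483 + P) = (5/123 + 4514)/(28483 - 35699) = (5*(1/123) + 4514)/(-7216) = (5/123 + 4514)*(-1/7216) = (555227/123)*(-1/7216) = -555227/887568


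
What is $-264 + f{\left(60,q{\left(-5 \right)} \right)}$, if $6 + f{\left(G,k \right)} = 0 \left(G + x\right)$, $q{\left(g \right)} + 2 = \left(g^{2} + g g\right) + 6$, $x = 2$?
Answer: $-270$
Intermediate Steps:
$q{\left(g \right)} = 4 + 2 g^{2}$ ($q{\left(g \right)} = -2 + \left(\left(g^{2} + g g\right) + 6\right) = -2 + \left(\left(g^{2} + g^{2}\right) + 6\right) = -2 + \left(2 g^{2} + 6\right) = -2 + \left(6 + 2 g^{2}\right) = 4 + 2 g^{2}$)
$f{\left(G,k \right)} = -6$ ($f{\left(G,k \right)} = -6 + 0 \left(G + 2\right) = -6 + 0 \left(2 + G\right) = -6 + 0 = -6$)
$-264 + f{\left(60,q{\left(-5 \right)} \right)} = -264 - 6 = -270$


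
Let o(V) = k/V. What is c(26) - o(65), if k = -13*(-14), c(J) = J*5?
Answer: 636/5 ≈ 127.20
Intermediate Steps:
c(J) = 5*J
k = 182
o(V) = 182/V
c(26) - o(65) = 5*26 - 182/65 = 130 - 182/65 = 130 - 1*14/5 = 130 - 14/5 = 636/5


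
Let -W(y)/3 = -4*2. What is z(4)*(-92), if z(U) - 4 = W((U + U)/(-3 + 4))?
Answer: -2576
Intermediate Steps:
W(y) = 24 (W(y) = -(-12)*2 = -3*(-8) = 24)
z(U) = 28 (z(U) = 4 + 24 = 28)
z(4)*(-92) = 28*(-92) = -2576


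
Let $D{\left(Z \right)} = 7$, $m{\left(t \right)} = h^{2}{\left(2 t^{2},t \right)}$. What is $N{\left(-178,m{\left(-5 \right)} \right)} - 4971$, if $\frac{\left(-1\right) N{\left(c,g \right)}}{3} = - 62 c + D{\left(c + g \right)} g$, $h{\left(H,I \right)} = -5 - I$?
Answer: $-38079$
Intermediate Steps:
$m{\left(t \right)} = \left(-5 - t\right)^{2}$
$N{\left(c,g \right)} = - 21 g + 186 c$ ($N{\left(c,g \right)} = - 3 \left(- 62 c + 7 g\right) = - 21 g + 186 c$)
$N{\left(-178,m{\left(-5 \right)} \right)} - 4971 = \left(- 21 \left(5 - 5\right)^{2} + 186 \left(-178\right)\right) - 4971 = \left(- 21 \cdot 0^{2} - 33108\right) - 4971 = \left(\left(-21\right) 0 - 33108\right) - 4971 = \left(0 - 33108\right) - 4971 = -33108 - 4971 = -38079$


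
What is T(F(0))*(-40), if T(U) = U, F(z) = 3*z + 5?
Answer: -200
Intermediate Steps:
F(z) = 5 + 3*z
T(F(0))*(-40) = (5 + 3*0)*(-40) = (5 + 0)*(-40) = 5*(-40) = -200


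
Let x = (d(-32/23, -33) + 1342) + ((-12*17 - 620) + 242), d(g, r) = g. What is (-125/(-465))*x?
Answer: 145400/713 ≈ 203.93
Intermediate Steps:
x = 17448/23 (x = (-32/23 + 1342) + ((-12*17 - 620) + 242) = (-32*1/23 + 1342) + ((-204 - 620) + 242) = (-32/23 + 1342) + (-824 + 242) = 30834/23 - 582 = 17448/23 ≈ 758.61)
(-125/(-465))*x = -125/(-465)*(17448/23) = -125*(-1/465)*(17448/23) = (25/93)*(17448/23) = 145400/713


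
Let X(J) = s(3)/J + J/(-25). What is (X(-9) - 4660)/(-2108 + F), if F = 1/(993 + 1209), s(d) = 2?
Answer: 769576246/348136125 ≈ 2.2106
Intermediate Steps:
F = 1/2202 ≈ 0.00045413
X(J) = 2/J - J/25 (X(J) = 2/J + J/(-25) = 2/J + J*(-1/25) = 2/J - J/25)
(X(-9) - 4660)/(-2108 + F) = ((2/(-9) - 1/25*(-9)) - 4660)/(-2108 + 1/2202) = ((2*(-⅑) + 9/25) - 4660)/(-4641815/2202) = ((-2/9 + 9/25) - 4660)*(-2202/4641815) = (31/225 - 4660)*(-2202/4641815) = -1048469/225*(-2202/4641815) = 769576246/348136125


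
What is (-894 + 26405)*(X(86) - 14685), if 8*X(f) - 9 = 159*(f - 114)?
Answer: -3110377653/8 ≈ -3.8880e+8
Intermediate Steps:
X(f) = -18117/8 + 159*f/8 (X(f) = 9/8 + (159*(f - 114))/8 = 9/8 + (159*(-114 + f))/8 = 9/8 + (-18126 + 159*f)/8 = 9/8 + (-9063/4 + 159*f/8) = -18117/8 + 159*f/8)
(-894 + 26405)*(X(86) - 14685) = (-894 + 26405)*((-18117/8 + (159/8)*86) - 14685) = 25511*((-18117/8 + 6837/4) - 14685) = 25511*(-4443/8 - 14685) = 25511*(-121923/8) = -3110377653/8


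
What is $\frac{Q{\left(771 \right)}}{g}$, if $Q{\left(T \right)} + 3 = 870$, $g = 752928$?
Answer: $\frac{289}{250976} \approx 0.0011515$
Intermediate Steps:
$Q{\left(T \right)} = 867$ ($Q{\left(T \right)} = -3 + 870 = 867$)
$\frac{Q{\left(771 \right)}}{g} = \frac{867}{752928} = 867 \cdot \frac{1}{752928} = \frac{289}{250976}$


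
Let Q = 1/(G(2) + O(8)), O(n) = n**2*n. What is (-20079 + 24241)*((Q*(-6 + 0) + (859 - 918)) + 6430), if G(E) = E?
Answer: 6814625728/257 ≈ 2.6516e+7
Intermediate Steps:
O(n) = n**3
Q = 1/514 (Q = 1/(2 + 8**3) = 1/(2 + 512) = 1/514 ≈ 0.0019455)
(-20079 + 24241)*((Q*(-6 + 0) + (859 - 918)) + 6430) = (-20079 + 24241)*(((-6 + 0)/514 + (859 - 918)) + 6430) = 4162*(((1/514)*(-6) - 59) + 6430) = 4162*((-3/257 - 59) + 6430) = 4162*(-15166/257 + 6430) = 4162*(1637344/257) = 6814625728/257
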